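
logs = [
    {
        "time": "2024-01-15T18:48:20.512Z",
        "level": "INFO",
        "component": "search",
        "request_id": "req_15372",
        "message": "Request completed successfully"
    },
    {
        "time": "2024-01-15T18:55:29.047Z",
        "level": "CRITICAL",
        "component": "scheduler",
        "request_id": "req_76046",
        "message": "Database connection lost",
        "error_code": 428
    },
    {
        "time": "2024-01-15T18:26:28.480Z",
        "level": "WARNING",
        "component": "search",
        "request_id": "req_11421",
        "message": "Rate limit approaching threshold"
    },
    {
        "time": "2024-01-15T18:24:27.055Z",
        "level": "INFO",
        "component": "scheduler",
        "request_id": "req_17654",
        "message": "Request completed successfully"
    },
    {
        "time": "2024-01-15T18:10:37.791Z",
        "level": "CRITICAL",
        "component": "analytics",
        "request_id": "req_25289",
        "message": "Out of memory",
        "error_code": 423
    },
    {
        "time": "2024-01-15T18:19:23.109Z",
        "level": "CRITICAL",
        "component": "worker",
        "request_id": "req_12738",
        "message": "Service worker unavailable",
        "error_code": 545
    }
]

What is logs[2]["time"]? "2024-01-15T18:26:28.480Z"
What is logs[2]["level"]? "WARNING"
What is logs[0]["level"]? "INFO"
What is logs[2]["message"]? "Rate limit approaching threshold"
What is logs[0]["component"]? "search"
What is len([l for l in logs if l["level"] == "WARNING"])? 1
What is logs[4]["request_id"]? "req_25289"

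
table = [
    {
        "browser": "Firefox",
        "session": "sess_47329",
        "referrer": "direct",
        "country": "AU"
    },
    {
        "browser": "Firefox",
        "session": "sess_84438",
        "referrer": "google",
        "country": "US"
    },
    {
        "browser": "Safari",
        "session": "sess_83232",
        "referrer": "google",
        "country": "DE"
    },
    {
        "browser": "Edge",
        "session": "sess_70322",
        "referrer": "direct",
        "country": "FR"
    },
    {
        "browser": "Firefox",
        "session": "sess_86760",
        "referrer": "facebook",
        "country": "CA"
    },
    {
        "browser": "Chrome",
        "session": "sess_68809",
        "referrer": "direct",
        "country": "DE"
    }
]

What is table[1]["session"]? "sess_84438"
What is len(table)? 6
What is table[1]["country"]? "US"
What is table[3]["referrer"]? "direct"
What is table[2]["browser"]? "Safari"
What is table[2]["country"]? "DE"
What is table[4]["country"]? "CA"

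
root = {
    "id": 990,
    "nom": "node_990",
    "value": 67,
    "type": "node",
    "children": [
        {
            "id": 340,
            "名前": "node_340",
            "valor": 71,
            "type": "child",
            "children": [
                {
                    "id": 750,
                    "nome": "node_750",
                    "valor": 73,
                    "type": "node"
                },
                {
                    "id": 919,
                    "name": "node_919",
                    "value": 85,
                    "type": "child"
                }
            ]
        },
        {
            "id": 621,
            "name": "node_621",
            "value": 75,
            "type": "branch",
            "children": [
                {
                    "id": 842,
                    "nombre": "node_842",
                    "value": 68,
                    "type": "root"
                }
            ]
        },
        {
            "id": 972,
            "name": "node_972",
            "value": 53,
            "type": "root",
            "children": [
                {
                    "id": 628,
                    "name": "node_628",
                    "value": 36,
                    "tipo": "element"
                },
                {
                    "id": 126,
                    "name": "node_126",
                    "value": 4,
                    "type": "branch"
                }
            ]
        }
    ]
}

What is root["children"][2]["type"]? "root"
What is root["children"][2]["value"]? 53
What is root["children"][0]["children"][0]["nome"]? "node_750"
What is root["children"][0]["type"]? "child"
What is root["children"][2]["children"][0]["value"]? 36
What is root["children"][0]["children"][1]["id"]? 919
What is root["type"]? "node"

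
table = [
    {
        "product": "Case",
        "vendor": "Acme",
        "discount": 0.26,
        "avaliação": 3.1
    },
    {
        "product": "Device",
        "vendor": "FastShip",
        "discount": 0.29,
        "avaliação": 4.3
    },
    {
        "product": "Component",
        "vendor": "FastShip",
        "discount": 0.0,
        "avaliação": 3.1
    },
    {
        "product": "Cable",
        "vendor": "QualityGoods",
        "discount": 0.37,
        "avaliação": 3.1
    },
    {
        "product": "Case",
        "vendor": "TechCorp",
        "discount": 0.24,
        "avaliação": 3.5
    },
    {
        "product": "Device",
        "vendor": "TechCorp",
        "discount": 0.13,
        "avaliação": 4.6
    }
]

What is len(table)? 6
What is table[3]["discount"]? 0.37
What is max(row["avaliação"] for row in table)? 4.6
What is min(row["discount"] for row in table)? 0.0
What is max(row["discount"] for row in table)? 0.37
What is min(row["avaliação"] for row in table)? 3.1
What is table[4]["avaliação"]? 3.5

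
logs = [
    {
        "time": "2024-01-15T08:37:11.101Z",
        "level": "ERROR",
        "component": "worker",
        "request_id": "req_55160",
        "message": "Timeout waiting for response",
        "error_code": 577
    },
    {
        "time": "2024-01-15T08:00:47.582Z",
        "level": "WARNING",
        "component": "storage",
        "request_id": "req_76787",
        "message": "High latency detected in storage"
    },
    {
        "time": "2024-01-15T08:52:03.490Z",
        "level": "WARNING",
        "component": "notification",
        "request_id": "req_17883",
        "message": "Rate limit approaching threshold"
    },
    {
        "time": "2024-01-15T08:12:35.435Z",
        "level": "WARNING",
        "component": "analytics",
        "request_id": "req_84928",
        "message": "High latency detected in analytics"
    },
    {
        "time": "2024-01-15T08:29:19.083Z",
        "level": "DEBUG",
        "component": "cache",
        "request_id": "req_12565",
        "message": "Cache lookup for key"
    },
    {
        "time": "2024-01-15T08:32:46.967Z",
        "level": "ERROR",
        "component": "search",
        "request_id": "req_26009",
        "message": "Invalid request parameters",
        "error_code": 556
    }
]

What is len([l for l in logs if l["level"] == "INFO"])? 0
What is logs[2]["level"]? "WARNING"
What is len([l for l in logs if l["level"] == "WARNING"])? 3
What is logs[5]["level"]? "ERROR"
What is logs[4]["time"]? "2024-01-15T08:29:19.083Z"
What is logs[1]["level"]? "WARNING"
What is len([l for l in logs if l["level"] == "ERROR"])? 2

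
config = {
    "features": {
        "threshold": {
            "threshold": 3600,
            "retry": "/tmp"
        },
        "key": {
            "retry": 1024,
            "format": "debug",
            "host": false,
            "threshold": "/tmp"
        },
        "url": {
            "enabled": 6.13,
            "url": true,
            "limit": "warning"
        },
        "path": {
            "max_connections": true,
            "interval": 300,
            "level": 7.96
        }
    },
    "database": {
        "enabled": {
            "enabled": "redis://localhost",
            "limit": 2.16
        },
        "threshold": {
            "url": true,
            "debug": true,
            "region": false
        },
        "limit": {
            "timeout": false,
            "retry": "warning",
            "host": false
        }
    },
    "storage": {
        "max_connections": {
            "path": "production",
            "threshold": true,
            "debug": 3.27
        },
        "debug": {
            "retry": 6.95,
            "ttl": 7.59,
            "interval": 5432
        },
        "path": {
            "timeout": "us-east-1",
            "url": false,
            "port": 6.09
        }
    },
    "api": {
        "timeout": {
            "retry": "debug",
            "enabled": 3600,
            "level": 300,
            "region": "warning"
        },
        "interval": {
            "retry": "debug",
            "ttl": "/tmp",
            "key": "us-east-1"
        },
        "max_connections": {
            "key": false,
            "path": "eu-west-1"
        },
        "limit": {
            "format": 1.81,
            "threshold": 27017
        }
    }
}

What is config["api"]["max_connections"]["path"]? "eu-west-1"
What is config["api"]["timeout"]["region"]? "warning"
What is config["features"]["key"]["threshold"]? "/tmp"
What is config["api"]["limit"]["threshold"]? 27017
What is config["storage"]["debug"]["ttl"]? 7.59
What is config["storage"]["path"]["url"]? False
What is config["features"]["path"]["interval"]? 300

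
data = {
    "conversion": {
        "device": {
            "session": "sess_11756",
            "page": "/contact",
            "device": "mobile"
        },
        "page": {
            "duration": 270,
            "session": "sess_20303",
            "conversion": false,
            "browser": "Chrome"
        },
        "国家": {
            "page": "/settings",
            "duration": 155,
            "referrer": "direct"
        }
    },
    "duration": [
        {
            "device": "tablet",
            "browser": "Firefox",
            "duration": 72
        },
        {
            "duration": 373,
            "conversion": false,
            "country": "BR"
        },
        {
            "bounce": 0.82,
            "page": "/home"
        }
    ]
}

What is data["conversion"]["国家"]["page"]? "/settings"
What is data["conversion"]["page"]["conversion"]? False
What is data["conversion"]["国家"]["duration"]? 155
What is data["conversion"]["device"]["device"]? "mobile"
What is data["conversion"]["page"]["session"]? "sess_20303"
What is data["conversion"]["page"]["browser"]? "Chrome"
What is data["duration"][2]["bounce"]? 0.82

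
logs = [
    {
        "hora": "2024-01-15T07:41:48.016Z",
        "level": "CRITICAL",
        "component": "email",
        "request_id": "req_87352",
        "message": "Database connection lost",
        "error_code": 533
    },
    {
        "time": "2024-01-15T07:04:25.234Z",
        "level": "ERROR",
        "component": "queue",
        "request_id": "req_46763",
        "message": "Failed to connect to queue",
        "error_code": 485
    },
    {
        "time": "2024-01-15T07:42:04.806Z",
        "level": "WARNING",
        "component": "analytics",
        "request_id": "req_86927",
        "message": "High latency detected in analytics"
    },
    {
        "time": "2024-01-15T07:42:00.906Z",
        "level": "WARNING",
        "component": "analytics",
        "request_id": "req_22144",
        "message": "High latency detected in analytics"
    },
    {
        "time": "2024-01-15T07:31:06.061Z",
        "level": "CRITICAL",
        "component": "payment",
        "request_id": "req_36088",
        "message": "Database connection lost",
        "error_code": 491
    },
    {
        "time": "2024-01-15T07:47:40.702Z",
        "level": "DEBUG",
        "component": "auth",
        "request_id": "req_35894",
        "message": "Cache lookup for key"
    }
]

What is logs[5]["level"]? "DEBUG"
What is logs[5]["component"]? "auth"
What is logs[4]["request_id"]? "req_36088"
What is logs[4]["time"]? "2024-01-15T07:31:06.061Z"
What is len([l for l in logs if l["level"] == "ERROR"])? 1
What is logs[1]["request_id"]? "req_46763"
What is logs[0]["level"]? "CRITICAL"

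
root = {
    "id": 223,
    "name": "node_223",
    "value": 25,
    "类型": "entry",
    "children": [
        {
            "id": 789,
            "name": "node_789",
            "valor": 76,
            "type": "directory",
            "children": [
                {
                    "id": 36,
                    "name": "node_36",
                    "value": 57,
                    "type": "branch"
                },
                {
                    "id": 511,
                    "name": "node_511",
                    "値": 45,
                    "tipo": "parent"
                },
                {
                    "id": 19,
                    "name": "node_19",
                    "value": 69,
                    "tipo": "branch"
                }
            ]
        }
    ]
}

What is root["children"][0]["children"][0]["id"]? 36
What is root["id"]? 223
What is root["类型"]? "entry"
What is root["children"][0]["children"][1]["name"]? "node_511"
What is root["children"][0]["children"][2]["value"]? 69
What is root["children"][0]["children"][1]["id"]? 511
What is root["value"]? 25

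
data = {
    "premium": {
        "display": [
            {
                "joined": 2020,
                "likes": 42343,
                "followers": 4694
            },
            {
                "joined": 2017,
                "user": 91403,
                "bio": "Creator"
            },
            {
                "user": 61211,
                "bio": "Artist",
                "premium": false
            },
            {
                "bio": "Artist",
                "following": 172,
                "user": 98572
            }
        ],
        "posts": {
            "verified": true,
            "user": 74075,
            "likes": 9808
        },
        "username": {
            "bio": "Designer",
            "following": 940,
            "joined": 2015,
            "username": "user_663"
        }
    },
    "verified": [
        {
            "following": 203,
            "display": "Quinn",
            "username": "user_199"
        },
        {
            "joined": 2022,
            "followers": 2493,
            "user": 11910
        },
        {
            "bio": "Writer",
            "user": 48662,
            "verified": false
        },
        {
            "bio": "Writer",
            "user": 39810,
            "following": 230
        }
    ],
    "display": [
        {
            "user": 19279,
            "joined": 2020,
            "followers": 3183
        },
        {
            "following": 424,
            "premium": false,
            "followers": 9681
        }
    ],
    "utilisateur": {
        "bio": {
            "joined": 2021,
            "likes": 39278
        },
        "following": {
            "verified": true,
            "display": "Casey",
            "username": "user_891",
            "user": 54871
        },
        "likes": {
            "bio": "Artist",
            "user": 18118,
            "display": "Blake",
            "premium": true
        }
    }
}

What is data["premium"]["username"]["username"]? "user_663"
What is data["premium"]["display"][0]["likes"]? 42343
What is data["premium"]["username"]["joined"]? 2015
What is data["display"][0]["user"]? 19279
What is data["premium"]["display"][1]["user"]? 91403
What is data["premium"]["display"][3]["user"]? 98572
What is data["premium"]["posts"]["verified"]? True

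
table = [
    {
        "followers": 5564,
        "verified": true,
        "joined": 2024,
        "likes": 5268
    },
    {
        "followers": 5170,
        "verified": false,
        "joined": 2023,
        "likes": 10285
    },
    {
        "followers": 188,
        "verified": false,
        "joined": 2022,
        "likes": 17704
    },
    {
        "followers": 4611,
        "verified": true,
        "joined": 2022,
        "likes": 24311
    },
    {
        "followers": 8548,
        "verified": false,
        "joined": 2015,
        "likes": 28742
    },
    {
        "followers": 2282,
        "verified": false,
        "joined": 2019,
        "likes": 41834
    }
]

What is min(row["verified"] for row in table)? False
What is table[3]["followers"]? 4611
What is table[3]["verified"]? True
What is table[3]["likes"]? 24311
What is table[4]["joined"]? 2015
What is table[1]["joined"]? 2023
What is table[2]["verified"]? False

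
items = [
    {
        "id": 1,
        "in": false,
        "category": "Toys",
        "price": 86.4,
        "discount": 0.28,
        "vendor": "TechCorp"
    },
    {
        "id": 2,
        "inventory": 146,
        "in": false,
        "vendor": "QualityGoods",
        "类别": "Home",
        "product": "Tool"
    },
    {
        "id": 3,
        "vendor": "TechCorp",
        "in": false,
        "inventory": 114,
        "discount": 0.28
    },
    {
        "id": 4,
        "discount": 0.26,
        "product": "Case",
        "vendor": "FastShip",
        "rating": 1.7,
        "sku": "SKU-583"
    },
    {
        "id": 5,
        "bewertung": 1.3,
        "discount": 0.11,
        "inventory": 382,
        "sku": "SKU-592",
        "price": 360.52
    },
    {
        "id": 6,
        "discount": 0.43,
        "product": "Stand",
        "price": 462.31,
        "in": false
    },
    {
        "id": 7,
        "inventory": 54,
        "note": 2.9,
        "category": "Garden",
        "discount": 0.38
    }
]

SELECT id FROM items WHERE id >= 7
[7]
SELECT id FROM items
[1, 2, 3, 4, 5, 6, 7]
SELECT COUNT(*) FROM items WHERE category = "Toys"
1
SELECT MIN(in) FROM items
False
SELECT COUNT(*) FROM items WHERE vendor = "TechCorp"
2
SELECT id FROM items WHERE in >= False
[1, 2, 3, 6]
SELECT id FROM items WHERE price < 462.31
[1, 5]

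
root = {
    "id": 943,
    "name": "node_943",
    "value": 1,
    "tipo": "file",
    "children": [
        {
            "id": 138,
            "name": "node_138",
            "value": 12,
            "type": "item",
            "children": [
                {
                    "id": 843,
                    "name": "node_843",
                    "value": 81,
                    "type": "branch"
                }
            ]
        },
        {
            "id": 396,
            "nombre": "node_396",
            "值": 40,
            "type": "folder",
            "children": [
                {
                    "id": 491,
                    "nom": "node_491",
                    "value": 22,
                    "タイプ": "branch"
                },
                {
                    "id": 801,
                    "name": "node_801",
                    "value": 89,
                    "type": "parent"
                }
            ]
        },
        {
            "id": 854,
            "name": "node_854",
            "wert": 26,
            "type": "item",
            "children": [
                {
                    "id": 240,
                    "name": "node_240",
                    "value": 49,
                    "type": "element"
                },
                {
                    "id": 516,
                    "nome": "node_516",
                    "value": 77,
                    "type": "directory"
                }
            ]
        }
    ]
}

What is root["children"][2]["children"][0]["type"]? "element"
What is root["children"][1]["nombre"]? "node_396"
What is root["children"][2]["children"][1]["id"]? 516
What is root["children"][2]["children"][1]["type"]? "directory"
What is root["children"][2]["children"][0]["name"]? "node_240"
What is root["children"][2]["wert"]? 26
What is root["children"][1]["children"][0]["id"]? 491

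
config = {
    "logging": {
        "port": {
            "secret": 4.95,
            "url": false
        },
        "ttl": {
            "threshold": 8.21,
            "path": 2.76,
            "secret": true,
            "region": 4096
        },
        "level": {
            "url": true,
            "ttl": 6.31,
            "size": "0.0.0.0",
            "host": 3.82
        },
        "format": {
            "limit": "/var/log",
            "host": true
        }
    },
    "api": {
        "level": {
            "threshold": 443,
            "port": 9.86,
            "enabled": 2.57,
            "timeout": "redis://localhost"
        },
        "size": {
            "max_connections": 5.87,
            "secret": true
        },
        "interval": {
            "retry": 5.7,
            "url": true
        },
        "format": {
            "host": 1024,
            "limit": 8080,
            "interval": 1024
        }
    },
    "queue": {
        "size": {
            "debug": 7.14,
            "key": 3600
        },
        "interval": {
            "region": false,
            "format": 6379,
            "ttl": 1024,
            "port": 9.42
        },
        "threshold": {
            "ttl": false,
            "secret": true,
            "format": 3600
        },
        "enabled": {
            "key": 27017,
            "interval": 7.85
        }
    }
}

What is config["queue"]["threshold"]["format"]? 3600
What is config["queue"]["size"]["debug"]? 7.14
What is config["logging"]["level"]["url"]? True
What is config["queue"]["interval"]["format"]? 6379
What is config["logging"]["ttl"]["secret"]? True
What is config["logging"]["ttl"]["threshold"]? 8.21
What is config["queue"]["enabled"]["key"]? 27017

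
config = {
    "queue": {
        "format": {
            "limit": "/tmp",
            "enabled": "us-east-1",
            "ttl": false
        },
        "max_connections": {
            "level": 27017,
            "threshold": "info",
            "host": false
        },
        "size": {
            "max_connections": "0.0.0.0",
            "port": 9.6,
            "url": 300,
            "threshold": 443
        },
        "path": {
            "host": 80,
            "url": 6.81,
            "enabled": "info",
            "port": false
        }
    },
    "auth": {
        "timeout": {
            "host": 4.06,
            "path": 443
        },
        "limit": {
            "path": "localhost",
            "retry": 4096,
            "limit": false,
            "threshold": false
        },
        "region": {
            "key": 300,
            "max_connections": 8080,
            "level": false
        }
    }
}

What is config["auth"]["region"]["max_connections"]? 8080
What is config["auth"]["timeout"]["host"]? 4.06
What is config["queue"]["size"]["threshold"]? 443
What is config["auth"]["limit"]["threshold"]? False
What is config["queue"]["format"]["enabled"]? "us-east-1"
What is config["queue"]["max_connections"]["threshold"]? "info"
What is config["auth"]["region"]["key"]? 300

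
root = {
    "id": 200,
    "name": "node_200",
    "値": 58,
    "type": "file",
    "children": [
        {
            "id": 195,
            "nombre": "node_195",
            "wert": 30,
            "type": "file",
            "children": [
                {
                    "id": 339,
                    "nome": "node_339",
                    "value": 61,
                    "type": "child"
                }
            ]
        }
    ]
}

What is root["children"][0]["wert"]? 30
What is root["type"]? "file"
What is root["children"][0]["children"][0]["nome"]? "node_339"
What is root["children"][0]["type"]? "file"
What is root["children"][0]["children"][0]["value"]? 61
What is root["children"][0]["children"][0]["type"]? "child"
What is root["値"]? 58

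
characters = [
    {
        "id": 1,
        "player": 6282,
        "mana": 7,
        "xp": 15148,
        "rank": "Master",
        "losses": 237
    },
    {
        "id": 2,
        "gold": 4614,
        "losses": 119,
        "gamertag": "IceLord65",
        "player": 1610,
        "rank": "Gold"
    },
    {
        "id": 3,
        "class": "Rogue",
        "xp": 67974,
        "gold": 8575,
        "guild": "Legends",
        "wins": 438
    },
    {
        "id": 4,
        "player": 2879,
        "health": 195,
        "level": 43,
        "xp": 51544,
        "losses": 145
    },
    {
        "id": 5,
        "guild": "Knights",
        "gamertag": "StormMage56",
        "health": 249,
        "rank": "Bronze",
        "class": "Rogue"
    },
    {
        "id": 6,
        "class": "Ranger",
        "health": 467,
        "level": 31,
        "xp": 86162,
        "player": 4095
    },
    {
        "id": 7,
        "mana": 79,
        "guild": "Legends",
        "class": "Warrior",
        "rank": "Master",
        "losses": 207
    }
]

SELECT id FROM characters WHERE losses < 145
[2]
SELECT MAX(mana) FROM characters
79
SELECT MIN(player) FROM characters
1610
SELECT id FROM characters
[1, 2, 3, 4, 5, 6, 7]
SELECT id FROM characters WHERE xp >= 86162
[6]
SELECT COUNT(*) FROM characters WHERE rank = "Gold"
1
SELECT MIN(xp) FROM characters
15148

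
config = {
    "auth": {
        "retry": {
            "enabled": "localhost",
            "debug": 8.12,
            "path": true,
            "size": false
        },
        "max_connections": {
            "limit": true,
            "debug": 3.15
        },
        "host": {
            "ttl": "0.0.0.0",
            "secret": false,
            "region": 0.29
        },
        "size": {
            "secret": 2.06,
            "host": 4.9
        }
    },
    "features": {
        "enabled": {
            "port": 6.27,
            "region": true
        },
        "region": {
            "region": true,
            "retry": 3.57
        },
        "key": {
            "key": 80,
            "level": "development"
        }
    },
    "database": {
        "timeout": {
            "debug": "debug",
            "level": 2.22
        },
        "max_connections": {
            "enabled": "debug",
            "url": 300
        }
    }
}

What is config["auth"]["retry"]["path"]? True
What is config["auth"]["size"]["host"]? 4.9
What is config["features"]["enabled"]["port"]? 6.27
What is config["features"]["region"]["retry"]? 3.57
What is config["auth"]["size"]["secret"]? 2.06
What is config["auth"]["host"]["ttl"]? "0.0.0.0"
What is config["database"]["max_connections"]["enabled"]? "debug"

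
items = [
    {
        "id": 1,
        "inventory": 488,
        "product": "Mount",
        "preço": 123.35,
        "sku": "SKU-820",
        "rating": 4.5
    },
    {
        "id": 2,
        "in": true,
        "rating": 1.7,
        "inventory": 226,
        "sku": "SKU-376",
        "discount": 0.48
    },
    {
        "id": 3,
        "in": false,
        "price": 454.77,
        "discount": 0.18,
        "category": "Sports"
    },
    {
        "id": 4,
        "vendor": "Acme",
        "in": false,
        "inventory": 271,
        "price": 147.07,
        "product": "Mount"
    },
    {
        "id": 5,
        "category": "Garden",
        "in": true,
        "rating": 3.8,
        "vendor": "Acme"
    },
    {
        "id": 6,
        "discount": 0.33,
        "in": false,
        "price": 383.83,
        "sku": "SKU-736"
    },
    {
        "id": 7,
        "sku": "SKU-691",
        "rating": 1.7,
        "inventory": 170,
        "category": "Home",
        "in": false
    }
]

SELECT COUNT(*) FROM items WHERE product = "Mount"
2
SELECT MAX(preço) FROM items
123.35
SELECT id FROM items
[1, 2, 3, 4, 5, 6, 7]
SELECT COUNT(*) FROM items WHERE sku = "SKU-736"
1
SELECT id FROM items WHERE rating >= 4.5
[1]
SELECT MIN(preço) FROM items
123.35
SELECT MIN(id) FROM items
1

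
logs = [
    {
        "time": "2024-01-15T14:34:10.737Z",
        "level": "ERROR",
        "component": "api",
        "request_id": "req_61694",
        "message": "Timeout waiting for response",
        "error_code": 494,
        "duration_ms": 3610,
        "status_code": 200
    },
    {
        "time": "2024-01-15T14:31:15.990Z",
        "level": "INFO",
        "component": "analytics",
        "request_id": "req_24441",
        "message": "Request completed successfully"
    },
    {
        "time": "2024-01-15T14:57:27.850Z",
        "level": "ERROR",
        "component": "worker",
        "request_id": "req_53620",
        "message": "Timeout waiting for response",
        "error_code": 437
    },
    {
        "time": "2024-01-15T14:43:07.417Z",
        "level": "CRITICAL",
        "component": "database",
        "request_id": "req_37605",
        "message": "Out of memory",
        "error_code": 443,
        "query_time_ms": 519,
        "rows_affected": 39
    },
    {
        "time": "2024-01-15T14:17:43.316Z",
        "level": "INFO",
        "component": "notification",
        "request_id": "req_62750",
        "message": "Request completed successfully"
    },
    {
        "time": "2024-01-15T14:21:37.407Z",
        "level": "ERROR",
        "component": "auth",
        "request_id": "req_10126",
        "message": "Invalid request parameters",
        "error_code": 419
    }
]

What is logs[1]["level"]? "INFO"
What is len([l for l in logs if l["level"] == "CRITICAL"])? 1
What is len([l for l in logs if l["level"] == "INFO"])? 2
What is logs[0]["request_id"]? "req_61694"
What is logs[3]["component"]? "database"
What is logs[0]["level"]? "ERROR"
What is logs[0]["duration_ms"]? 3610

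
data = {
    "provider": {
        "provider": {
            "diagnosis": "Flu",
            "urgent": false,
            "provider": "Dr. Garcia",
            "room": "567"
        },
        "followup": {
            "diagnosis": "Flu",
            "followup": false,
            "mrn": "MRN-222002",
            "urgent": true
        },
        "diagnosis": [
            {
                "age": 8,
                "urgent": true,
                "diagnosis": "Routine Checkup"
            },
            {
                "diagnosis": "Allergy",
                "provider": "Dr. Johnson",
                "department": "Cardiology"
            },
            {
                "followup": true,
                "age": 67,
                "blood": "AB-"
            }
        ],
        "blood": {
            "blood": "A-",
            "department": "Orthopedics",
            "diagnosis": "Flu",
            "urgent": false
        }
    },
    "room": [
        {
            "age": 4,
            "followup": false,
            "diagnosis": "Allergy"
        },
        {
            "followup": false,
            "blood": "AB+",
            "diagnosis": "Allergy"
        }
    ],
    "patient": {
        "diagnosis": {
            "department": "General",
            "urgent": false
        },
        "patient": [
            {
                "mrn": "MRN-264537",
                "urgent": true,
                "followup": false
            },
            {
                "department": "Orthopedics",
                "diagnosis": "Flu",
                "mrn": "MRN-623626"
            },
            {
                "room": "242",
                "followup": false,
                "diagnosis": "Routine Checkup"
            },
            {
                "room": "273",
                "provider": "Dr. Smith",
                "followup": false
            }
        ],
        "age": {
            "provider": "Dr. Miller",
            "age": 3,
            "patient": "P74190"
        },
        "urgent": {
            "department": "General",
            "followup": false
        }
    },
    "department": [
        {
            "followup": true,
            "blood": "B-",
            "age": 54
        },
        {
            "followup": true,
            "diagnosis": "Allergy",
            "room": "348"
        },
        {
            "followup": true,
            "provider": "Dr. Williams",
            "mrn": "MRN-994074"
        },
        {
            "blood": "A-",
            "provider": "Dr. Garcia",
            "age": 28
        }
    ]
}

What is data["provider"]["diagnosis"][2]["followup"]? True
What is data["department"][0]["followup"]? True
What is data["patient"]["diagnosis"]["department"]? "General"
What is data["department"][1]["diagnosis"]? "Allergy"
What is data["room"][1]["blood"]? "AB+"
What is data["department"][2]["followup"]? True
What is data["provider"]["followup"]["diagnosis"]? "Flu"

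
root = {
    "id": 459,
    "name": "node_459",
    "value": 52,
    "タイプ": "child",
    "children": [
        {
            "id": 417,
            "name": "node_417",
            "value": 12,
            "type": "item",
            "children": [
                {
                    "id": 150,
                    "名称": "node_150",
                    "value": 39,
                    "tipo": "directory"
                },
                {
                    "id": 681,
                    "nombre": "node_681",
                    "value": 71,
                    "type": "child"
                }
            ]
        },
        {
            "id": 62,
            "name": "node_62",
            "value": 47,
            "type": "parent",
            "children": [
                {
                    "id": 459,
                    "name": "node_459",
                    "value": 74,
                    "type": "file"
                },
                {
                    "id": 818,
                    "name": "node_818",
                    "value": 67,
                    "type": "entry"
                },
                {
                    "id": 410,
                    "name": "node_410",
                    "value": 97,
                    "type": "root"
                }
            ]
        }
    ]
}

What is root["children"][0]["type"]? "item"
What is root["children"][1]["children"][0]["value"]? 74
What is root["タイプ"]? "child"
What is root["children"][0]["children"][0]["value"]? 39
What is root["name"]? "node_459"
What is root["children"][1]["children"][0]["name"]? "node_459"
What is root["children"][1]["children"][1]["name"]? "node_818"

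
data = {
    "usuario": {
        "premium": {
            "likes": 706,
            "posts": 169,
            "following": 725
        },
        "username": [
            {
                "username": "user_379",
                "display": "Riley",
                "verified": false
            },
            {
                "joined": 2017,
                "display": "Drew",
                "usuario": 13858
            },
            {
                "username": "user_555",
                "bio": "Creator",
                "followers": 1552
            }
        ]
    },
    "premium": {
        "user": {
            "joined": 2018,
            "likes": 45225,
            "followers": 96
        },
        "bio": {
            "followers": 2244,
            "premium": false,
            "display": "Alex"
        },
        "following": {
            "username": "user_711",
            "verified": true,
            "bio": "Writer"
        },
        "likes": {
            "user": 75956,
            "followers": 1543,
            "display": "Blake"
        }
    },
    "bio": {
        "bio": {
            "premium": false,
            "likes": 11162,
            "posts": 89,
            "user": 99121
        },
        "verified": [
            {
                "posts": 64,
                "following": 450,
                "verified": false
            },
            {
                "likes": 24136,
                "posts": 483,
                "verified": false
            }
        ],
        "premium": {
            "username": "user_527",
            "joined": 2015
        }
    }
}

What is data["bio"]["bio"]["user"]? 99121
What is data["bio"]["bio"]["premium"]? False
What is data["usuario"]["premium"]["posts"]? 169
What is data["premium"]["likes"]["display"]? "Blake"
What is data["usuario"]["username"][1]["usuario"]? 13858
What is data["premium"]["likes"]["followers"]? 1543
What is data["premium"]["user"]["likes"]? 45225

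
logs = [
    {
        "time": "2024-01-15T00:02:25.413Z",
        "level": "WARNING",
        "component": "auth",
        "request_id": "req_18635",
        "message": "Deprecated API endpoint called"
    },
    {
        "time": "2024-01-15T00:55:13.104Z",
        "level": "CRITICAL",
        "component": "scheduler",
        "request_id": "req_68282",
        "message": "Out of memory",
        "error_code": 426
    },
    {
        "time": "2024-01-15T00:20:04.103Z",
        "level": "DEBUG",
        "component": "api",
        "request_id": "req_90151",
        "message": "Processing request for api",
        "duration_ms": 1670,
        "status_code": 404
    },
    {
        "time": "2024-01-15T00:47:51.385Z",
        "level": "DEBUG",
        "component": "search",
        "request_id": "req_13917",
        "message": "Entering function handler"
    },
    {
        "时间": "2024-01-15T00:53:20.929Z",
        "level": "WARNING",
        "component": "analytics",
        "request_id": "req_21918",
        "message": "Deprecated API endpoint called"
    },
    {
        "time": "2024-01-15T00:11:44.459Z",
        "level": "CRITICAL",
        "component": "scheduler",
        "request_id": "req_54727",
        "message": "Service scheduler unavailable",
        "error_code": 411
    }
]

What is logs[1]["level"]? "CRITICAL"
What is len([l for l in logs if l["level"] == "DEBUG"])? 2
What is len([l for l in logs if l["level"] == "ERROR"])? 0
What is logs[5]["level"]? "CRITICAL"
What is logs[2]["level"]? "DEBUG"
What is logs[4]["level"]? "WARNING"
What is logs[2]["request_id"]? "req_90151"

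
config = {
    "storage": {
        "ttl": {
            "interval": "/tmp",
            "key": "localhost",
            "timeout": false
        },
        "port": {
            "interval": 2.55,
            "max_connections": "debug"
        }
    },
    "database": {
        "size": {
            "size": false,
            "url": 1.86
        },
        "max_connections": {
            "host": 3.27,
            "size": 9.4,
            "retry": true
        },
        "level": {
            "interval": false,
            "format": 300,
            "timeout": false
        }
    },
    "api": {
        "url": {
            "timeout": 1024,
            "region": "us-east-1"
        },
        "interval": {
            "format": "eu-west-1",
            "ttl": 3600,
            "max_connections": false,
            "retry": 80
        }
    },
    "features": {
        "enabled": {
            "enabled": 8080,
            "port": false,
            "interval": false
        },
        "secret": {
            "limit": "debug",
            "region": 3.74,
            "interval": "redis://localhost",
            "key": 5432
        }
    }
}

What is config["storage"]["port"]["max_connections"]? "debug"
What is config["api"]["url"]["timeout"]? 1024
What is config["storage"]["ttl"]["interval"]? "/tmp"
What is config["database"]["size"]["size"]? False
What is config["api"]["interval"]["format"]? "eu-west-1"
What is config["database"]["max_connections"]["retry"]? True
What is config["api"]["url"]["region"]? "us-east-1"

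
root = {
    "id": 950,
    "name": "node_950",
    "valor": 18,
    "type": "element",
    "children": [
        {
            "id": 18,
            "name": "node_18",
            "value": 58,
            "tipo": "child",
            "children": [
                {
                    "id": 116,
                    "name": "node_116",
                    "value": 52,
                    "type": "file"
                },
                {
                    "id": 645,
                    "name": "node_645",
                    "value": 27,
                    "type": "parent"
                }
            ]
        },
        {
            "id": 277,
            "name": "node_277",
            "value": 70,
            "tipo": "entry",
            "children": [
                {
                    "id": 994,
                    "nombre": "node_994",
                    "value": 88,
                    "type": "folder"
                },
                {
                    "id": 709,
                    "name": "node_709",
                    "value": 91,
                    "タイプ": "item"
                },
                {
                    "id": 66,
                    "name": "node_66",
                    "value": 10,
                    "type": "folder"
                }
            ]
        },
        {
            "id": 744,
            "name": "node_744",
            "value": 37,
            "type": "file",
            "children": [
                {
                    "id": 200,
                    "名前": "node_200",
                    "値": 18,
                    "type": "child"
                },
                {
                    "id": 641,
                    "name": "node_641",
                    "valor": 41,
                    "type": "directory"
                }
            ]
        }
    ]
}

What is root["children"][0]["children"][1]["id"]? 645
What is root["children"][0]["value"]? 58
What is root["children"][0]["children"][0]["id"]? 116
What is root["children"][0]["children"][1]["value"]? 27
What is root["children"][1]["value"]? 70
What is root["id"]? 950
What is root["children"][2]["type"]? "file"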